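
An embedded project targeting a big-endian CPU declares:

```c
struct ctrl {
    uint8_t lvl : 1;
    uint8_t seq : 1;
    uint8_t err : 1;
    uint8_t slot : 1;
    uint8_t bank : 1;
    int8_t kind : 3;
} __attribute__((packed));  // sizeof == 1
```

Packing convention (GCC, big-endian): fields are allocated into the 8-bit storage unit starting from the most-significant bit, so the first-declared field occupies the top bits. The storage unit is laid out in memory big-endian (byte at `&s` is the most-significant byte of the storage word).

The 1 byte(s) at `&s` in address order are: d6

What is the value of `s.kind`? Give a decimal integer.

[0]=0xd6 (big-endian) → word 0xd6
lvl [7+:1] = (word>>7) & 0x1 = 1
seq [6+:1] = (word>>6) & 0x1 = 1
err [5+:1] = (word>>5) & 0x1 = 0
slot [4+:1] = (word>>4) & 0x1 = 1
bank [3+:1] = (word>>3) & 0x1 = 0
kind [0+:3] = (word>>0) & 0x7 = 6  ←
kind signed 3b, MSB=1: 6 - 8 = -2

-2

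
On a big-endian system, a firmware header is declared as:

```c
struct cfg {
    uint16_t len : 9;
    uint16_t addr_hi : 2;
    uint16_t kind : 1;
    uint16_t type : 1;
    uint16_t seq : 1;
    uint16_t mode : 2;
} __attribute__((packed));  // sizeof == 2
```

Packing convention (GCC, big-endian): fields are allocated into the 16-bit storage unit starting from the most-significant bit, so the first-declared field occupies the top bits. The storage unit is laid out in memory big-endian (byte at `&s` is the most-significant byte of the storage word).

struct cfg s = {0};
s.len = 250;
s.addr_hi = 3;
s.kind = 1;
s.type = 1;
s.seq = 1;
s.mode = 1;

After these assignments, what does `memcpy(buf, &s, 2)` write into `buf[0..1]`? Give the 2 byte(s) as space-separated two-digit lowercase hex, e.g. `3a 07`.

len (9b) val=250 bits=0xfa at bit 7: 0x7d00
addr_hi (2b) val=3 bits=0x3 at bit 5: 0x7d60
kind (1b) val=1 bits=0x1 at bit 4: 0x7d70
type (1b) val=1 bits=0x1 at bit 3: 0x7d78
seq (1b) val=1 bits=0x1 at bit 2: 0x7d7c
mode (2b) val=1 bits=0x1 at bit 0: 0x7d7d
word = 0x7d7d → big-endian bytes:
  [0]=0x7d  [1]=0x7d

7d 7d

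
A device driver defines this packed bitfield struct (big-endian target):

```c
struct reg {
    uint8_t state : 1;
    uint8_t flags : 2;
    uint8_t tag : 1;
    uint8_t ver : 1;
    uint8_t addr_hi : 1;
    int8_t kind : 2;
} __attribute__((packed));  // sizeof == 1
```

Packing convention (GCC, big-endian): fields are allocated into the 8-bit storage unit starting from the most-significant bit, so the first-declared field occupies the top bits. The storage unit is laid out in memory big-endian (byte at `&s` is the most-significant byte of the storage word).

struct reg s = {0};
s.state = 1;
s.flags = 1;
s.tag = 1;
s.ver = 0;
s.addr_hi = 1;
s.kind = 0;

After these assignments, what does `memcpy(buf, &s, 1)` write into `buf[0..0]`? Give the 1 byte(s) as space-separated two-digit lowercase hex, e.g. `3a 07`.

state:1 = 1 → 0x1 << 7 → word 0x80
flags:2 = 1 → 0x1 << 5 → word 0xa0
tag:1 = 1 → 0x1 << 4 → word 0xb0
ver:1 = 0 → 0x0 << 3 → word 0xb0
addr_hi:1 = 1 → 0x1 << 2 → word 0xb4
kind:2 = 0 → 0x0 << 0 → word 0xb4
word = 0xb4 → big-endian bytes:
  [0]=0xb4

b4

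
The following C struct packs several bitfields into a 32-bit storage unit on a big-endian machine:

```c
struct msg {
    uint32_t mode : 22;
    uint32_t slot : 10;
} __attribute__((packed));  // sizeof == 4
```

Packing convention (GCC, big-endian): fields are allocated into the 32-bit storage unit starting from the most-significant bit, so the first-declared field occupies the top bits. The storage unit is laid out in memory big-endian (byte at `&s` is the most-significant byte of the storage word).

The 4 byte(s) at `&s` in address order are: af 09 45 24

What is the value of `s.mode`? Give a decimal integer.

2867793

[0]=0xaf [1]=0x09 [2]=0x45 [3]=0x24 (big-endian) → word 0xaf094524
mode [10+:22] = (word>>10) & 0x3fffff = 2867793  ←
slot [0+:10] = (word>>0) & 0x3ff = 292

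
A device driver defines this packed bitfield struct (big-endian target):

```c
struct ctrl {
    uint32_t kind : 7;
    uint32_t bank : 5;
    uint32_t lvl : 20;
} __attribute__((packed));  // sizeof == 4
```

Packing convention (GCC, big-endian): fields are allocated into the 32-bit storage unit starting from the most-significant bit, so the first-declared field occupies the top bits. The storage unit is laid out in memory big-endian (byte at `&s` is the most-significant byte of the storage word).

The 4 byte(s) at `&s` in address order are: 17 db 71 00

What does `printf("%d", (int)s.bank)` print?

29

[0]=0x17 [1]=0xdb [2]=0x71 [3]=0x00 (big-endian) → word 0x17db7100
kind:7 @ bit 25 → (0x17db7100>>25)&0x7f = 0xb
bank:5 @ bit 20 → (0x17db7100>>20)&0x1f = 0x1d  ←
lvl:20 @ bit 0 → (0x17db7100>>0)&0xfffff = 0xb7100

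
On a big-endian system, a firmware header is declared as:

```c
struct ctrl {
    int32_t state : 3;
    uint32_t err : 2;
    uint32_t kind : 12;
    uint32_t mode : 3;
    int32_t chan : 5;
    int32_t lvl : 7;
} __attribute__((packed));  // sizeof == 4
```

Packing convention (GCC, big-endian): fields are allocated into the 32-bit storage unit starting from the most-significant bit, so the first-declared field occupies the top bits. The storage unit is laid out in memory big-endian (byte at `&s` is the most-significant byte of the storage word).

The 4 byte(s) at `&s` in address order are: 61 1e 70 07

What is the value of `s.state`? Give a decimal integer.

3

[0]=0x61 [1]=0x1e [2]=0x70 [3]=0x07 (big-endian) → word 0x611e7007
state:3 @ bit 29 → (0x611e7007>>29)&0x7 = 0x3  ←
err:2 @ bit 27 → (0x611e7007>>27)&0x3 = 0x0
kind:12 @ bit 15 → (0x611e7007>>15)&0xfff = 0x23c
mode:3 @ bit 12 → (0x611e7007>>12)&0x7 = 0x7
chan:5 @ bit 7 → (0x611e7007>>7)&0x1f = 0x0
lvl:7 @ bit 0 → (0x611e7007>>0)&0x7f = 0x7
state signed 3b, MSB=0: value = 3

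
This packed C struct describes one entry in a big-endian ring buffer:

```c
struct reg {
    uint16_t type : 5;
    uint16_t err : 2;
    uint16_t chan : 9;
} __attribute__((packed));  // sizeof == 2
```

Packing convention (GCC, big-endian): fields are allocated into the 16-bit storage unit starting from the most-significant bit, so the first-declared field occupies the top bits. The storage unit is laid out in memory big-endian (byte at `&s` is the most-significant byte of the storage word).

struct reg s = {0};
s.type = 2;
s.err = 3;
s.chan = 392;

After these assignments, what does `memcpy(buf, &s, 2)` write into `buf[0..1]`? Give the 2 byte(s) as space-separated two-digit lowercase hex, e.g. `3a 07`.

17 88

[11+:5] type=2 & 0x1f = 0x2; word=0x1000
[9+:2] err=3 & 0x3 = 0x3; word=0x1600
[0+:9] chan=392 & 0x1ff = 0x188; word=0x1788
word = 0x1788 → big-endian bytes:
  [0]=0x17  [1]=0x88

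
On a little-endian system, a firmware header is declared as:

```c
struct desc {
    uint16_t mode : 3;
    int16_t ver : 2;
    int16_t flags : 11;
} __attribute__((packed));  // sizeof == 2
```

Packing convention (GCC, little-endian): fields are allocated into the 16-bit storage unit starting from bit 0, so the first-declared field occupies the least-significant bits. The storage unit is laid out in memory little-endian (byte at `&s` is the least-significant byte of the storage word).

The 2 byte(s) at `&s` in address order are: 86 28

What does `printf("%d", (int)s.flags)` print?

324

[0]=0x86 [1]=0x28 (little-endian) → word 0x2886
mode [0+:3] = (word>>0) & 0x7 = 6
ver [3+:2] = (word>>3) & 0x3 = 0
flags [5+:11] = (word>>5) & 0x7ff = 324  ←
flags signed 11b, MSB=0: value = 324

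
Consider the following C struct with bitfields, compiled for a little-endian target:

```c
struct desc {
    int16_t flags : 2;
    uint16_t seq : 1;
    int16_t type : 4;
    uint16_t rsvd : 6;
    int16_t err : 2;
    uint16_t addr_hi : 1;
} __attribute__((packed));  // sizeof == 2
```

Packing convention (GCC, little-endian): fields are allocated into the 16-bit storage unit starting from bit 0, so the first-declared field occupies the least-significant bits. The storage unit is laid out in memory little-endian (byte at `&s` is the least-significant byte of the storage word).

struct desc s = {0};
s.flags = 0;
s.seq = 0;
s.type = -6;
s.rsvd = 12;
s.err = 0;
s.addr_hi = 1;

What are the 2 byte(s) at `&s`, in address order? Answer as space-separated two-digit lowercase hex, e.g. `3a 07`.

flags:2 = 0 → 0x0 << 0 → word 0x0000
seq:1 = 0 → 0x0 << 2 → word 0x0000
type:4 = -6 → 0xa << 3 → word 0x0050
rsvd:6 = 12 → 0xc << 7 → word 0x0650
err:2 = 0 → 0x0 << 13 → word 0x0650
addr_hi:1 = 1 → 0x1 << 15 → word 0x8650
word = 0x8650 → little-endian bytes:
  [0]=0x50  [1]=0x86

50 86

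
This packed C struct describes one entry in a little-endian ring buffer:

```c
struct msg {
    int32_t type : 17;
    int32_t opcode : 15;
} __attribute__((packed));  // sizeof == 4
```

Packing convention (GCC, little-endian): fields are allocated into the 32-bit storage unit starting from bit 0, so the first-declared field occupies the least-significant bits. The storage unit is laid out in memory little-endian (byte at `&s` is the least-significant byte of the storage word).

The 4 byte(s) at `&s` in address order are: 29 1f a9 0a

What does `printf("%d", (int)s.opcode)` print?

1364

[0]=0x29 [1]=0x1f [2]=0xa9 [3]=0x0a (little-endian) → word 0x0aa91f29
type [0+:17] = (word>>0) & 0x1ffff = 73513
opcode [17+:15] = (word>>17) & 0x7fff = 1364  ←
opcode signed 15b, MSB=0: value = 1364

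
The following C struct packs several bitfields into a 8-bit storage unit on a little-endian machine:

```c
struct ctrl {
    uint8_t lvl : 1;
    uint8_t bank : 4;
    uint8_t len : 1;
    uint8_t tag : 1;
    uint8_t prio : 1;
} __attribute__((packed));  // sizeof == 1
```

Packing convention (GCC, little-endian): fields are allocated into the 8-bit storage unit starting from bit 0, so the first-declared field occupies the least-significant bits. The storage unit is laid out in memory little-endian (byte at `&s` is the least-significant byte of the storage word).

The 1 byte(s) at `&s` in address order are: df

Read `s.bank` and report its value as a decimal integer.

[0]=0xdf (little-endian) → word 0xdf
lvl:1 @ bit 0 → (0xdf>>0)&0x1 = 0x1
bank:4 @ bit 1 → (0xdf>>1)&0xf = 0xf  ←
len:1 @ bit 5 → (0xdf>>5)&0x1 = 0x0
tag:1 @ bit 6 → (0xdf>>6)&0x1 = 0x1
prio:1 @ bit 7 → (0xdf>>7)&0x1 = 0x1

15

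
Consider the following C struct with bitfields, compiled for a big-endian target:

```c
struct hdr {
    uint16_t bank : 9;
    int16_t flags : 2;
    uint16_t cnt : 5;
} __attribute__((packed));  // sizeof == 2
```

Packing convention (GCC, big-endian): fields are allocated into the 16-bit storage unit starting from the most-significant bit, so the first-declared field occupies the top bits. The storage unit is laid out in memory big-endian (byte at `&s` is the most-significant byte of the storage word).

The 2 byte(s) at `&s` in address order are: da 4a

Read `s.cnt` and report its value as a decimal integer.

[0]=0xda [1]=0x4a (big-endian) → word 0xda4a
bank:9 @ bit 7 → (0xda4a>>7)&0x1ff = 0x1b4
flags:2 @ bit 5 → (0xda4a>>5)&0x3 = 0x2
cnt:5 @ bit 0 → (0xda4a>>0)&0x1f = 0xa  ←

10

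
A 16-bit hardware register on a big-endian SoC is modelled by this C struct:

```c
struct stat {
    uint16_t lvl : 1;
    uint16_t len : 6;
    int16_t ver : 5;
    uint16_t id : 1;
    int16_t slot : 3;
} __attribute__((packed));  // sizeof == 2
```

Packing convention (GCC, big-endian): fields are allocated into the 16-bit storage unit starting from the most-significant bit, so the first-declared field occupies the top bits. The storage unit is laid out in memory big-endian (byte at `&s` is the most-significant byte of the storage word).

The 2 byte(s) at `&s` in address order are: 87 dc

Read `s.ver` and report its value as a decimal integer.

-3

[0]=0x87 [1]=0xdc (big-endian) → word 0x87dc
lvl [15+:1] = (word>>15) & 0x1 = 1
len [9+:6] = (word>>9) & 0x3f = 3
ver [4+:5] = (word>>4) & 0x1f = 29  ←
id [3+:1] = (word>>3) & 0x1 = 1
slot [0+:3] = (word>>0) & 0x7 = 4
ver signed 5b, MSB=1: 29 - 32 = -3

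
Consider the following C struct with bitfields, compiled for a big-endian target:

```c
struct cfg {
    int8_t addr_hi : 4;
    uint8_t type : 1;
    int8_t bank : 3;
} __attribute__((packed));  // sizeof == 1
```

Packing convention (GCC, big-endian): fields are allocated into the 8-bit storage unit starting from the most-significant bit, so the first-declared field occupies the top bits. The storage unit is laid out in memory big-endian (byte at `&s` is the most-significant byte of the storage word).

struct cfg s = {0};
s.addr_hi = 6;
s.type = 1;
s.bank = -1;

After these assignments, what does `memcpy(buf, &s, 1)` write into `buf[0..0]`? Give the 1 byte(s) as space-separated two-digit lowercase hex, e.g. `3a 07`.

6f

addr_hi (4b) val=6 bits=0x6 at bit 4: 0x60
type (1b) val=1 bits=0x1 at bit 3: 0x68
bank (3b) val=-1 bits=0x7 at bit 0: 0x6f
word = 0x6f → big-endian bytes:
  [0]=0x6f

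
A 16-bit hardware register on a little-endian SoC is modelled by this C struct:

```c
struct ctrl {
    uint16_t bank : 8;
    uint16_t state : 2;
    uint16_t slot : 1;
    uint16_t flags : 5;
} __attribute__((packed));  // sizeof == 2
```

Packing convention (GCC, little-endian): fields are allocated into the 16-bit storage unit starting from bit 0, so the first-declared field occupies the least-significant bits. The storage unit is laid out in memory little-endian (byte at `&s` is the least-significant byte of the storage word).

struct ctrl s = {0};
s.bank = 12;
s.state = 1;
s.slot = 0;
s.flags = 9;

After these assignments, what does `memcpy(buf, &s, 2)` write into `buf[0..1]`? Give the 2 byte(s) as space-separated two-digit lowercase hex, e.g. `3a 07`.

bank (8b) val=12 bits=0xc at bit 0: 0x000c
state (2b) val=1 bits=0x1 at bit 8: 0x010c
slot (1b) val=0 bits=0x0 at bit 10: 0x010c
flags (5b) val=9 bits=0x9 at bit 11: 0x490c
word = 0x490c → little-endian bytes:
  [0]=0x0c  [1]=0x49

0c 49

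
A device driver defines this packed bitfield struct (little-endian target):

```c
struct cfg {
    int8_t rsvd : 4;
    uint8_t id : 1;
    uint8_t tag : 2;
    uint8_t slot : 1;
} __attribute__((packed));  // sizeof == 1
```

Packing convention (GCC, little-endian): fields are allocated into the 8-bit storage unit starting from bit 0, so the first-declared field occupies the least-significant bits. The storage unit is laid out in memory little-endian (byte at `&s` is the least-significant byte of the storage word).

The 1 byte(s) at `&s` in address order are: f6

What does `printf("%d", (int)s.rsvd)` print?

[0]=0xf6 (little-endian) → word 0xf6
rsvd:4 @ bit 0 → (0xf6>>0)&0xf = 0x6  ←
id:1 @ bit 4 → (0xf6>>4)&0x1 = 0x1
tag:2 @ bit 5 → (0xf6>>5)&0x3 = 0x3
slot:1 @ bit 7 → (0xf6>>7)&0x1 = 0x1
rsvd signed 4b, MSB=0: value = 6

6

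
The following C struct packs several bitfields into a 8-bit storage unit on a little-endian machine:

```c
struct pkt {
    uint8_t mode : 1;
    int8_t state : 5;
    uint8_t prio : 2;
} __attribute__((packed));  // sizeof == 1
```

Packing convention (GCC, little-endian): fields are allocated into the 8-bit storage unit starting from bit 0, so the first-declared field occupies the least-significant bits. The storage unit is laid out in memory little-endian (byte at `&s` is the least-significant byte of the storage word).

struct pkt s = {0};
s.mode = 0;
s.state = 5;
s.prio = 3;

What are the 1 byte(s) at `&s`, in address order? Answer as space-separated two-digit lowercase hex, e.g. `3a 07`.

ca

[0+:1] mode=0 & 0x1 = 0x0; word=0x00
[1+:5] state=5 & 0x1f = 0x5; word=0x0a
[6+:2] prio=3 & 0x3 = 0x3; word=0xca
word = 0xca → little-endian bytes:
  [0]=0xca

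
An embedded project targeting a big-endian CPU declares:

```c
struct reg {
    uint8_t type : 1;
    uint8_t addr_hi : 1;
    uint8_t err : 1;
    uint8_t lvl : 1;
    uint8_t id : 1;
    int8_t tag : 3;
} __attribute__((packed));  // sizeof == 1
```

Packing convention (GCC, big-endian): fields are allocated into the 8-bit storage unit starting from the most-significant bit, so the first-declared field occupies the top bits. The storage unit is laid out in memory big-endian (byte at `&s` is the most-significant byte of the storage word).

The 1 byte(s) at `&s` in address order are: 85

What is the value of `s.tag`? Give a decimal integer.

[0]=0x85 (big-endian) → word 0x85
type:1 @ bit 7 → (0x85>>7)&0x1 = 0x1
addr_hi:1 @ bit 6 → (0x85>>6)&0x1 = 0x0
err:1 @ bit 5 → (0x85>>5)&0x1 = 0x0
lvl:1 @ bit 4 → (0x85>>4)&0x1 = 0x0
id:1 @ bit 3 → (0x85>>3)&0x1 = 0x0
tag:3 @ bit 0 → (0x85>>0)&0x7 = 0x5  ←
tag signed 3b, MSB=1: 5 - 8 = -3

-3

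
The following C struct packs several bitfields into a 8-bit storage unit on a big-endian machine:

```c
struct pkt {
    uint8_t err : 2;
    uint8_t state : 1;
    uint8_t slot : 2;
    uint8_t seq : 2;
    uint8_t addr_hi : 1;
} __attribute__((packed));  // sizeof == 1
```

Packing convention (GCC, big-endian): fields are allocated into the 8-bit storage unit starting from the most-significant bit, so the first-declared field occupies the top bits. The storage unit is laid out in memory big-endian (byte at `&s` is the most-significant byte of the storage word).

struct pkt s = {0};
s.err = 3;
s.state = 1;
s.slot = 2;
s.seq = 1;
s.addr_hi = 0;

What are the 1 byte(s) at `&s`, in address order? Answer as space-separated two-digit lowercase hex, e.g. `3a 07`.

f2

err:2 = 3 → 0x3 << 6 → word 0xc0
state:1 = 1 → 0x1 << 5 → word 0xe0
slot:2 = 2 → 0x2 << 3 → word 0xf0
seq:2 = 1 → 0x1 << 1 → word 0xf2
addr_hi:1 = 0 → 0x0 << 0 → word 0xf2
word = 0xf2 → big-endian bytes:
  [0]=0xf2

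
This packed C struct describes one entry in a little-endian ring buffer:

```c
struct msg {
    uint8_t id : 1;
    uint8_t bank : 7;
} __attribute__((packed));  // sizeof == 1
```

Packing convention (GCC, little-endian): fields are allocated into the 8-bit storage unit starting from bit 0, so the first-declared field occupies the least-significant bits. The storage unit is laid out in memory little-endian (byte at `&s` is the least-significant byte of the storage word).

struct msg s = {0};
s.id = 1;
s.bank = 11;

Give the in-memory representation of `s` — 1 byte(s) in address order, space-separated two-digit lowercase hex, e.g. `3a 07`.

17

id:1 = 1 → 0x1 << 0 → word 0x01
bank:7 = 11 → 0xb << 1 → word 0x17
word = 0x17 → little-endian bytes:
  [0]=0x17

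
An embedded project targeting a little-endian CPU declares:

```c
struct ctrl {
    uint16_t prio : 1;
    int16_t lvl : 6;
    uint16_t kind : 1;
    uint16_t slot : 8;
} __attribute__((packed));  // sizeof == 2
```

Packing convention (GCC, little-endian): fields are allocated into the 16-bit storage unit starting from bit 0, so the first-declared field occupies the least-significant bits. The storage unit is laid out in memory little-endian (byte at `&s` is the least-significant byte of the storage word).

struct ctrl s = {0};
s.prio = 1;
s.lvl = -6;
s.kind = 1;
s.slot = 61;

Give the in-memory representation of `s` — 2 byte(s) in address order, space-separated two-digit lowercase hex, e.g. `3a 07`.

prio:1 = 1 → 0x1 << 0 → word 0x0001
lvl:6 = -6 → 0x3a << 1 → word 0x0075
kind:1 = 1 → 0x1 << 7 → word 0x00f5
slot:8 = 61 → 0x3d << 8 → word 0x3df5
word = 0x3df5 → little-endian bytes:
  [0]=0xf5  [1]=0x3d

f5 3d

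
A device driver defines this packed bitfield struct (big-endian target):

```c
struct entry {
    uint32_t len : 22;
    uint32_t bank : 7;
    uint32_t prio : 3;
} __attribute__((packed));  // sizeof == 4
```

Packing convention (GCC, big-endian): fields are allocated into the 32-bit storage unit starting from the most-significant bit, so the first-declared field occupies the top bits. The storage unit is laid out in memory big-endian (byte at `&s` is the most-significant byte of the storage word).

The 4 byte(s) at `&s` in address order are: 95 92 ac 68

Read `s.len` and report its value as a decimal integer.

[0]=0x95 [1]=0x92 [2]=0xac [3]=0x68 (big-endian) → word 0x9592ac68
len:22 @ bit 10 → (0x9592ac68>>10)&0x3fffff = 0x2564ab  ←
bank:7 @ bit 3 → (0x9592ac68>>3)&0x7f = 0xd
prio:3 @ bit 0 → (0x9592ac68>>0)&0x7 = 0x0

2450603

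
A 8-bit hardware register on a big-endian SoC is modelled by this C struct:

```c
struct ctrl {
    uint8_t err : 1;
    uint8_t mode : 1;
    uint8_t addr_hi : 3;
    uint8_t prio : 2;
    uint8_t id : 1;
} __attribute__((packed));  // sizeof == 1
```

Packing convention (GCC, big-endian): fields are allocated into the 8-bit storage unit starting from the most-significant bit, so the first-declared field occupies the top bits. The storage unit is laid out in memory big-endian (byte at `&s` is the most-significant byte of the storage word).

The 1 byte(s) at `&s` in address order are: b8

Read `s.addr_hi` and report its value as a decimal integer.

7

[0]=0xb8 (big-endian) → word 0xb8
err [7+:1] = (word>>7) & 0x1 = 1
mode [6+:1] = (word>>6) & 0x1 = 0
addr_hi [3+:3] = (word>>3) & 0x7 = 7  ←
prio [1+:2] = (word>>1) & 0x3 = 0
id [0+:1] = (word>>0) & 0x1 = 0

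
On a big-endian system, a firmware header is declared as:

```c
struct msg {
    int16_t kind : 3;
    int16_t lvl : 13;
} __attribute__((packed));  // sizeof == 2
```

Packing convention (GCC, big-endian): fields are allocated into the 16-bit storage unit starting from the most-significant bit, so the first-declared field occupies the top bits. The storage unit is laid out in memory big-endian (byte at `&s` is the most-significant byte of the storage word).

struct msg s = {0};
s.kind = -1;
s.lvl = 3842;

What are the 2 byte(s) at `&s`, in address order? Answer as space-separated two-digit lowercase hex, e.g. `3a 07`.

kind (3b) val=-1 bits=0x7 at bit 13: 0xe000
lvl (13b) val=3842 bits=0xf02 at bit 0: 0xef02
word = 0xef02 → big-endian bytes:
  [0]=0xef  [1]=0x02

ef 02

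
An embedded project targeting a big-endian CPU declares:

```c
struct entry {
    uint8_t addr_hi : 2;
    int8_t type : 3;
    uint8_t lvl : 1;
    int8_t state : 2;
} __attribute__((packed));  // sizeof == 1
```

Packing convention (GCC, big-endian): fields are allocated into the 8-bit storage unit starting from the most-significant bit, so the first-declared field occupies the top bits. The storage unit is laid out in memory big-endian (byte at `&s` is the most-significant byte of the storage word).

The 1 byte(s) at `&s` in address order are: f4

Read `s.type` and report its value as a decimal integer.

[0]=0xf4 (big-endian) → word 0xf4
addr_hi [6+:2] = (word>>6) & 0x3 = 3
type [3+:3] = (word>>3) & 0x7 = 6  ←
lvl [2+:1] = (word>>2) & 0x1 = 1
state [0+:2] = (word>>0) & 0x3 = 0
type signed 3b, MSB=1: 6 - 8 = -2

-2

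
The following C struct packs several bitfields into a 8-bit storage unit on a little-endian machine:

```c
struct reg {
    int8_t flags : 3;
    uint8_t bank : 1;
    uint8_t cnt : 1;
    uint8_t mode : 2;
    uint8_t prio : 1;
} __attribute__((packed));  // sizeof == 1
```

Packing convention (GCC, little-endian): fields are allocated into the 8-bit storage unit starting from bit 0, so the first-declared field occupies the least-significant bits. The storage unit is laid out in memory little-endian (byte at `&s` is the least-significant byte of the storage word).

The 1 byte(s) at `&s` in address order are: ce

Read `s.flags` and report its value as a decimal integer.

-2

[0]=0xce (little-endian) → word 0xce
flags [0+:3] = (word>>0) & 0x7 = 6  ←
bank [3+:1] = (word>>3) & 0x1 = 1
cnt [4+:1] = (word>>4) & 0x1 = 0
mode [5+:2] = (word>>5) & 0x3 = 2
prio [7+:1] = (word>>7) & 0x1 = 1
flags signed 3b, MSB=1: 6 - 8 = -2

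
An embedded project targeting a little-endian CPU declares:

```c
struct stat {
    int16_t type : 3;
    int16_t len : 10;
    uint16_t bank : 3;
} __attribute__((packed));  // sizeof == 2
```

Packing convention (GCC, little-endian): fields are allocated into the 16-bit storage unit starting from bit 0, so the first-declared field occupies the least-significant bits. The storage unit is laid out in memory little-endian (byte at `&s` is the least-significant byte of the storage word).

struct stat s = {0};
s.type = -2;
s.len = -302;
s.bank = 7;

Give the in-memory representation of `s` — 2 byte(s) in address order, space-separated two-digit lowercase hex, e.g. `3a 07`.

96 f6

[0+:3] type=-2 & 0x7 = 0x6; word=0x0006
[3+:10] len=-302 & 0x3ff = 0x2d2; word=0x1696
[13+:3] bank=7 & 0x7 = 0x7; word=0xf696
word = 0xf696 → little-endian bytes:
  [0]=0x96  [1]=0xf6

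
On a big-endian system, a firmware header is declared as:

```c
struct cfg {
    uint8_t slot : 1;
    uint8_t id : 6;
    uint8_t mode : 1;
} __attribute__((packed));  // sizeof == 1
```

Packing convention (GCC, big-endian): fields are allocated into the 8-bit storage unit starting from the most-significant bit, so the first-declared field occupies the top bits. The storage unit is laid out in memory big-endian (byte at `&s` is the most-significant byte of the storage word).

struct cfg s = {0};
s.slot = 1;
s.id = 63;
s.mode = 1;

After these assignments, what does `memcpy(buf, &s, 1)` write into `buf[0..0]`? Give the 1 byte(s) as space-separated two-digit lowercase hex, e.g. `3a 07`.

ff

[7+:1] slot=1 & 0x1 = 0x1; word=0x80
[1+:6] id=63 & 0x3f = 0x3f; word=0xfe
[0+:1] mode=1 & 0x1 = 0x1; word=0xff
word = 0xff → big-endian bytes:
  [0]=0xff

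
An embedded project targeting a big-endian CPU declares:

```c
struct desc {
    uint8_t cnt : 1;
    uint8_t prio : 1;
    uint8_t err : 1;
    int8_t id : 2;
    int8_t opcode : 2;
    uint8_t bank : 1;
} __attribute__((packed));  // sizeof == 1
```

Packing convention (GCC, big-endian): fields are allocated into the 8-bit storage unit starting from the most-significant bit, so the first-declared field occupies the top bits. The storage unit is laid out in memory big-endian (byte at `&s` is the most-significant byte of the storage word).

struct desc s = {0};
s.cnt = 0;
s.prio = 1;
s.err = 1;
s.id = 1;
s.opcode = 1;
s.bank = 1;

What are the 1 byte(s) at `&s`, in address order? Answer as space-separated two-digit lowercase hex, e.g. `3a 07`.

[7+:1] cnt=0 & 0x1 = 0x0; word=0x00
[6+:1] prio=1 & 0x1 = 0x1; word=0x40
[5+:1] err=1 & 0x1 = 0x1; word=0x60
[3+:2] id=1 & 0x3 = 0x1; word=0x68
[1+:2] opcode=1 & 0x3 = 0x1; word=0x6a
[0+:1] bank=1 & 0x1 = 0x1; word=0x6b
word = 0x6b → big-endian bytes:
  [0]=0x6b

6b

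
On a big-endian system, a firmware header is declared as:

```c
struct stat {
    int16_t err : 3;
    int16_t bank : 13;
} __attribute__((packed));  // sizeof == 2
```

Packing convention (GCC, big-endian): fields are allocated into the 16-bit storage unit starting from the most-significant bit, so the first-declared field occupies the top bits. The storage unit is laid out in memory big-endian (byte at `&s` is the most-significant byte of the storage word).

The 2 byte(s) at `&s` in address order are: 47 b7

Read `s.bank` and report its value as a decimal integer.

1975

[0]=0x47 [1]=0xb7 (big-endian) → word 0x47b7
err [13+:3] = (word>>13) & 0x7 = 2
bank [0+:13] = (word>>0) & 0x1fff = 1975  ←
bank signed 13b, MSB=0: value = 1975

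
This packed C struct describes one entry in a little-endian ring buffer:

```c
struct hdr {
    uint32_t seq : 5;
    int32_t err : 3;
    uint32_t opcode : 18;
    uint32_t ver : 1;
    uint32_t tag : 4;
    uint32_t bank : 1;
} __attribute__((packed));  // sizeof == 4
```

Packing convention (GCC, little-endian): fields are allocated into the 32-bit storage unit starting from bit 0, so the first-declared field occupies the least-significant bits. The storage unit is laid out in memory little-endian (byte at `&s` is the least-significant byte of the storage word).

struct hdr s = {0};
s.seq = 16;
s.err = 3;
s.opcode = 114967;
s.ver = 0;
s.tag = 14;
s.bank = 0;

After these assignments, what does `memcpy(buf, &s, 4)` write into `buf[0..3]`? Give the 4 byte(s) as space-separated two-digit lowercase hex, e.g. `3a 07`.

70 17 c1 71

seq (5b) val=16 bits=0x10 at bit 0: 0x00000010
err (3b) val=3 bits=0x3 at bit 5: 0x00000070
opcode (18b) val=114967 bits=0x1c117 at bit 8: 0x01c11770
ver (1b) val=0 bits=0x0 at bit 26: 0x01c11770
tag (4b) val=14 bits=0xe at bit 27: 0x71c11770
bank (1b) val=0 bits=0x0 at bit 31: 0x71c11770
word = 0x71c11770 → little-endian bytes:
  [0]=0x70  [1]=0x17  [2]=0xc1  [3]=0x71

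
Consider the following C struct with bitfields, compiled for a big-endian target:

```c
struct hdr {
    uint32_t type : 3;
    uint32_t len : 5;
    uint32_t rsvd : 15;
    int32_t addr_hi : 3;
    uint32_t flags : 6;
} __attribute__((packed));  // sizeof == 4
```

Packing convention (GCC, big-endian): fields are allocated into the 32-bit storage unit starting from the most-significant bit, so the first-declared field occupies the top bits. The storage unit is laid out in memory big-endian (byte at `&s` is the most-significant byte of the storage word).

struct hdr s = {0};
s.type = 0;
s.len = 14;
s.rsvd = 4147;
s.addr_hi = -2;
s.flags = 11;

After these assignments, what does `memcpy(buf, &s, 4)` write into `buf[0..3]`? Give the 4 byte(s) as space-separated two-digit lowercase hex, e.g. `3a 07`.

type:3 = 0 → 0x0 << 29 → word 0x00000000
len:5 = 14 → 0xe << 24 → word 0x0e000000
rsvd:15 = 4147 → 0x1033 << 9 → word 0x0e206600
addr_hi:3 = -2 → 0x6 << 6 → word 0x0e206780
flags:6 = 11 → 0xb << 0 → word 0x0e20678b
word = 0x0e20678b → big-endian bytes:
  [0]=0x0e  [1]=0x20  [2]=0x67  [3]=0x8b

0e 20 67 8b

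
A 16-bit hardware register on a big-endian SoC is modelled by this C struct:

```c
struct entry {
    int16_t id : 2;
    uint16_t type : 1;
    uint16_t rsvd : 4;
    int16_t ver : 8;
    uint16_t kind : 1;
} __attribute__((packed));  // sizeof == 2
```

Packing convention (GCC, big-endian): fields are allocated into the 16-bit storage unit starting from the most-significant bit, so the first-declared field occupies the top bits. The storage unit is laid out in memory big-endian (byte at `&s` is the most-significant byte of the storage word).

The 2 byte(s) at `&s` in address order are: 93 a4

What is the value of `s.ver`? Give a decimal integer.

-46

[0]=0x93 [1]=0xa4 (big-endian) → word 0x93a4
id [14+:2] = (word>>14) & 0x3 = 2
type [13+:1] = (word>>13) & 0x1 = 0
rsvd [9+:4] = (word>>9) & 0xf = 9
ver [1+:8] = (word>>1) & 0xff = 210  ←
kind [0+:1] = (word>>0) & 0x1 = 0
ver signed 8b, MSB=1: 210 - 256 = -46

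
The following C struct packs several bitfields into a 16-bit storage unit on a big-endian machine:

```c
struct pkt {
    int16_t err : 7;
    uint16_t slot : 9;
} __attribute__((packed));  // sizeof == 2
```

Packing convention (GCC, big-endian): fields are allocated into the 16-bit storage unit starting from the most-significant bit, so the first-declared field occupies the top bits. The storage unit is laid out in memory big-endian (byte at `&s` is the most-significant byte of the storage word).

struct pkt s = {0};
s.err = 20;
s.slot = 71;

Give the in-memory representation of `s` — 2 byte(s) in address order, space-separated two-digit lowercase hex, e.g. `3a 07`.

err (7b) val=20 bits=0x14 at bit 9: 0x2800
slot (9b) val=71 bits=0x47 at bit 0: 0x2847
word = 0x2847 → big-endian bytes:
  [0]=0x28  [1]=0x47

28 47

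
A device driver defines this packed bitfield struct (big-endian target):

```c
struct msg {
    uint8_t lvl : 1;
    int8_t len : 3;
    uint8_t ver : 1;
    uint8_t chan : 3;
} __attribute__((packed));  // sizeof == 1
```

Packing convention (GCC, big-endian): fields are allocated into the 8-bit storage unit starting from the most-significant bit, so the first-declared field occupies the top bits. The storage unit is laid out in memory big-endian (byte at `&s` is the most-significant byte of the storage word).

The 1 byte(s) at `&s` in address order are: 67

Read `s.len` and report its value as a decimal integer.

[0]=0x67 (big-endian) → word 0x67
lvl:1 @ bit 7 → (0x67>>7)&0x1 = 0x0
len:3 @ bit 4 → (0x67>>4)&0x7 = 0x6  ←
ver:1 @ bit 3 → (0x67>>3)&0x1 = 0x0
chan:3 @ bit 0 → (0x67>>0)&0x7 = 0x7
len signed 3b, MSB=1: 6 - 8 = -2

-2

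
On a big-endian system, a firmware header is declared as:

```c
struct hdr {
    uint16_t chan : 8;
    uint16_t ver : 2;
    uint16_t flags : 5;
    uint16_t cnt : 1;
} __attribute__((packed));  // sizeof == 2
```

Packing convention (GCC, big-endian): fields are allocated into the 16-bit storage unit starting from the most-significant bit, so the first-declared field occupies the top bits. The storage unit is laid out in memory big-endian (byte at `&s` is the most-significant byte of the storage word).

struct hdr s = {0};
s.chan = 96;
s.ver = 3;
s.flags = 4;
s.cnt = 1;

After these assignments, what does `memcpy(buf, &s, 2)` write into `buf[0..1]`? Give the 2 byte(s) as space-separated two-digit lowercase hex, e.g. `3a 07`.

chan:8 = 96 → 0x60 << 8 → word 0x6000
ver:2 = 3 → 0x3 << 6 → word 0x60c0
flags:5 = 4 → 0x4 << 1 → word 0x60c8
cnt:1 = 1 → 0x1 << 0 → word 0x60c9
word = 0x60c9 → big-endian bytes:
  [0]=0x60  [1]=0xc9

60 c9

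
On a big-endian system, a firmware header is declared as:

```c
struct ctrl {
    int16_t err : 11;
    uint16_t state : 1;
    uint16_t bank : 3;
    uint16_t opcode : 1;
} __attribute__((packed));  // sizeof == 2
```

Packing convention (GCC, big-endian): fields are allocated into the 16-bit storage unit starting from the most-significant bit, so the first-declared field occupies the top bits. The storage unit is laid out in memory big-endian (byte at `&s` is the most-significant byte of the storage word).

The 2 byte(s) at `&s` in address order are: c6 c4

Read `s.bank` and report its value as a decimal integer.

[0]=0xc6 [1]=0xc4 (big-endian) → word 0xc6c4
err [5+:11] = (word>>5) & 0x7ff = 1590
state [4+:1] = (word>>4) & 0x1 = 0
bank [1+:3] = (word>>1) & 0x7 = 2  ←
opcode [0+:1] = (word>>0) & 0x1 = 0

2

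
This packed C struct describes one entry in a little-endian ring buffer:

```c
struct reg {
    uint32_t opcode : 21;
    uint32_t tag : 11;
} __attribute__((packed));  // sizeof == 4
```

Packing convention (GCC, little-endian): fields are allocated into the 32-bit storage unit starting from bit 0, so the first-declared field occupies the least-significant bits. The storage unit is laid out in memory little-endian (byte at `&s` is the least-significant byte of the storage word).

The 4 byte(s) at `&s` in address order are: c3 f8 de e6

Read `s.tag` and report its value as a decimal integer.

1846

[0]=0xc3 [1]=0xf8 [2]=0xde [3]=0xe6 (little-endian) → word 0xe6def8c3
opcode:21 @ bit 0 → (0xe6def8c3>>0)&0x1fffff = 0x1ef8c3
tag:11 @ bit 21 → (0xe6def8c3>>21)&0x7ff = 0x736  ←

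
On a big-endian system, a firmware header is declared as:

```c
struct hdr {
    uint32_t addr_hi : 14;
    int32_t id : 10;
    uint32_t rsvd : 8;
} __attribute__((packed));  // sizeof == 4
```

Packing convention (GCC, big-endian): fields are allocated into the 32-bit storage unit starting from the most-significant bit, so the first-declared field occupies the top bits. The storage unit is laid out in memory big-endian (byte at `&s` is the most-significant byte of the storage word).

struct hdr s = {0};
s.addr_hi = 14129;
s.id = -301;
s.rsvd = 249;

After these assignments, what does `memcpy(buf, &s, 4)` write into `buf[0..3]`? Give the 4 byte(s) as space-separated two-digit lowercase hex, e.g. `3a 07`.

dc c6 d3 f9

addr_hi (14b) val=14129 bits=0x3731 at bit 18: 0xdcc40000
id (10b) val=-301 bits=0x2d3 at bit 8: 0xdcc6d300
rsvd (8b) val=249 bits=0xf9 at bit 0: 0xdcc6d3f9
word = 0xdcc6d3f9 → big-endian bytes:
  [0]=0xdc  [1]=0xc6  [2]=0xd3  [3]=0xf9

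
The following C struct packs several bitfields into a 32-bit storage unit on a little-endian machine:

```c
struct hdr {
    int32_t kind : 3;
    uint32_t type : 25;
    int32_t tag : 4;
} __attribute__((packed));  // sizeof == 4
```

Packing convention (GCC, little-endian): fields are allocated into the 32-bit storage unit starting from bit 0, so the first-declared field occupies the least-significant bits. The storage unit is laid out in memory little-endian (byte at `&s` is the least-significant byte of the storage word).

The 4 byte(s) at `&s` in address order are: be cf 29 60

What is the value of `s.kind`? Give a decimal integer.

-2

[0]=0xbe [1]=0xcf [2]=0x29 [3]=0x60 (little-endian) → word 0x6029cfbe
kind:3 @ bit 0 → (0x6029cfbe>>0)&0x7 = 0x6  ←
type:25 @ bit 3 → (0x6029cfbe>>3)&0x1ffffff = 0x539f7
tag:4 @ bit 28 → (0x6029cfbe>>28)&0xf = 0x6
kind signed 3b, MSB=1: 6 - 8 = -2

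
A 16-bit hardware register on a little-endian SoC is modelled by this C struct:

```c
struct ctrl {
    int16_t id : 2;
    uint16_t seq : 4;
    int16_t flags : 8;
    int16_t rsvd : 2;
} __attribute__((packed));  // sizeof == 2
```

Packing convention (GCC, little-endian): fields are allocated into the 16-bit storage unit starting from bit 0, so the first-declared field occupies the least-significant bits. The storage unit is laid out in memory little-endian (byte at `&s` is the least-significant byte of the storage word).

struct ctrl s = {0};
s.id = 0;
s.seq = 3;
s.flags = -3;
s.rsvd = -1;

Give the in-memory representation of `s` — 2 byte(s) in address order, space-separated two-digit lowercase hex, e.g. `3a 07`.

4c ff

id:2 = 0 → 0x0 << 0 → word 0x0000
seq:4 = 3 → 0x3 << 2 → word 0x000c
flags:8 = -3 → 0xfd << 6 → word 0x3f4c
rsvd:2 = -1 → 0x3 << 14 → word 0xff4c
word = 0xff4c → little-endian bytes:
  [0]=0x4c  [1]=0xff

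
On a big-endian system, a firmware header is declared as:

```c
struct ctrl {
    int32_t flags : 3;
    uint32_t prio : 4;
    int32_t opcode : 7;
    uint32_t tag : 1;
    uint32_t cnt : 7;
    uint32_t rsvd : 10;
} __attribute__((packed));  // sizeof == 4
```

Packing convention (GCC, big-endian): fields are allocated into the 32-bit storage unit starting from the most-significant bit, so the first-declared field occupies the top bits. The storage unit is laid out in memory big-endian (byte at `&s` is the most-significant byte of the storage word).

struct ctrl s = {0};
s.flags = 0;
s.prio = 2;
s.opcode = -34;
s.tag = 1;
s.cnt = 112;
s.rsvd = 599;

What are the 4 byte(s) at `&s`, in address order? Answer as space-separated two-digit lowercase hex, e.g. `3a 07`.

05 7b c2 57

flags (3b) val=0 bits=0x0 at bit 29: 0x00000000
prio (4b) val=2 bits=0x2 at bit 25: 0x04000000
opcode (7b) val=-34 bits=0x5e at bit 18: 0x05780000
tag (1b) val=1 bits=0x1 at bit 17: 0x057a0000
cnt (7b) val=112 bits=0x70 at bit 10: 0x057bc000
rsvd (10b) val=599 bits=0x257 at bit 0: 0x057bc257
word = 0x057bc257 → big-endian bytes:
  [0]=0x05  [1]=0x7b  [2]=0xc2  [3]=0x57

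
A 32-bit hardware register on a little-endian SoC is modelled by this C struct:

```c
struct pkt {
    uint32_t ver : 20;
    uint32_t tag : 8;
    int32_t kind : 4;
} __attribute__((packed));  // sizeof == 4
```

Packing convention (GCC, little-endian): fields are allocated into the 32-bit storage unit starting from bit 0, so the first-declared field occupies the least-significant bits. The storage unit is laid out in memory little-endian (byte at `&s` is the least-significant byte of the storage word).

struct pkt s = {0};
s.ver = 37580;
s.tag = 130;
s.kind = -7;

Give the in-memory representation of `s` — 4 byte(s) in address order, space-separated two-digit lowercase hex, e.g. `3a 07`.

[0+:20] ver=37580 & 0xfffff = 0x92cc; word=0x000092cc
[20+:8] tag=130 & 0xff = 0x82; word=0x082092cc
[28+:4] kind=-7 & 0xf = 0x9; word=0x982092cc
word = 0x982092cc → little-endian bytes:
  [0]=0xcc  [1]=0x92  [2]=0x20  [3]=0x98

cc 92 20 98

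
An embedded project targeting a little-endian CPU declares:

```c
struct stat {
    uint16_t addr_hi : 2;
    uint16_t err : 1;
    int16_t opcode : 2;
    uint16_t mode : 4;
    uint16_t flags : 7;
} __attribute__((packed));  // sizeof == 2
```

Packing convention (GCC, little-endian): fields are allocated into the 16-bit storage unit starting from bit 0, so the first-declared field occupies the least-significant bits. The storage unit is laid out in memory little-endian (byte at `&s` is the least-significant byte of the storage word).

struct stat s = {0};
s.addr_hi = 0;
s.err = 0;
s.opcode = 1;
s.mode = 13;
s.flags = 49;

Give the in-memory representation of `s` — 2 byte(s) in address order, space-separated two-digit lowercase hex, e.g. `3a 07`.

a8 63

addr_hi (2b) val=0 bits=0x0 at bit 0: 0x0000
err (1b) val=0 bits=0x0 at bit 2: 0x0000
opcode (2b) val=1 bits=0x1 at bit 3: 0x0008
mode (4b) val=13 bits=0xd at bit 5: 0x01a8
flags (7b) val=49 bits=0x31 at bit 9: 0x63a8
word = 0x63a8 → little-endian bytes:
  [0]=0xa8  [1]=0x63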